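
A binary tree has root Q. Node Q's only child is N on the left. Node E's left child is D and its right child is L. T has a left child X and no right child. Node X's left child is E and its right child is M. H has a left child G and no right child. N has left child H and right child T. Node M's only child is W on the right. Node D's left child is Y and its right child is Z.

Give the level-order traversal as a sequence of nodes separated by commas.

Q, N, H, T, G, X, E, M, D, L, W, Y, Z

Level-order visits nodes level by level from the root, left to right within each level.
Level 0: Q
Level 1: N
Level 2: H, T
Level 3: G, X
Level 4: E, M
Level 5: D, L, W
Level 6: Y, Z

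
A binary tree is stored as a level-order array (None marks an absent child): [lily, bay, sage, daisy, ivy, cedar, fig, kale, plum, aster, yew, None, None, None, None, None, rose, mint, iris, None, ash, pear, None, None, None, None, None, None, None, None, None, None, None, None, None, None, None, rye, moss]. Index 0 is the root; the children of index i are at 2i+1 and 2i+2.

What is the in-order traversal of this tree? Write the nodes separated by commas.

kale, rose, daisy, mint, plum, rye, iris, moss, bay, aster, ash, ivy, pear, yew, lily, cedar, sage, fig

In-order visits the left subtree, then the node, then the right subtree.
At lily: go left to bay.
  At bay: go left to daisy.
    At daisy: go left to kale.
      At kale: no left child.
      Visit kale.
      At kale: go right to rose.
        rose is a leaf — visit rose.
    Visit daisy.
    At daisy: go right to plum.
      At plum: go left to mint.
        mint is a leaf — visit mint.
      Visit plum.
      At plum: go right to iris.
        At iris: go left to rye.
          rye is a leaf — visit rye.
        Visit iris.
        At iris: go right to moss.
          moss is a leaf — visit moss.
  Visit bay.
  At bay: go right to ivy.
    At ivy: go left to aster.
      At aster: no left child.
      Visit aster.
      At aster: go right to ash.
        ash is a leaf — visit ash.
    Visit ivy.
    At ivy: go right to yew.
      At yew: go left to pear.
        pear is a leaf — visit pear.
      Visit yew.
      At yew: no right child.
Visit lily.
At lily: go right to sage.
  At sage: go left to cedar.
    cedar is a leaf — visit cedar.
  Visit sage.
  At sage: go right to fig.
    fig is a leaf — visit fig.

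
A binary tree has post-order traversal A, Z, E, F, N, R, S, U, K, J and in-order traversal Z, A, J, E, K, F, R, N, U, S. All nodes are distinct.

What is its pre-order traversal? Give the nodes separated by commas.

The last element of post-order is the root; it splits in-order into left and right subtrees.
Root J: left subtree has 2 nodes {Z, A}, right has 7 {E, K, F, R, N, U, S}.
  Root Z: left subtree has 0 nodes { }, right has 1 {A}.
  Root K: left subtree has 1 node {E}, right has 5 {F, R, N, U, S}.
    Root U: left subtree has 3 nodes {F, R, N}, right has 1 {S}.
      Root R: left subtree has 1 node {F}, right has 1 {N}.

J, Z, A, K, E, U, R, F, N, S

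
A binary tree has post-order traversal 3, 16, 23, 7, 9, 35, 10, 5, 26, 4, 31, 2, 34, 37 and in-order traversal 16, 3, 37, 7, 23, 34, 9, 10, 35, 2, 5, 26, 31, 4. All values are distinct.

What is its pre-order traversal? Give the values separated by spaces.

37 16 3 34 7 23 2 10 9 35 31 26 5 4

The last element of post-order is the root; it splits in-order into left and right subtrees.
Root 37: left subtree has 2 nodes {16, 3}, right has 11 {7, 23, 34, 9, 10, 35, 2, 5, 26, 31, 4}.
  Root 16: left subtree has 0 nodes { }, right has 1 {3}.
  Root 34: left subtree has 2 nodes {7, 23}, right has 8 {9, 10, 35, 2, 5, 26, 31, 4}.
    Root 7: left subtree has 0 nodes { }, right has 1 {23}.
    Root 2: left subtree has 3 nodes {9, 10, 35}, right has 4 {5, 26, 31, 4}.
      Root 10: left subtree has 1 node {9}, right has 1 {35}.
      Root 31: left subtree has 2 nodes {5, 26}, right has 1 {4}.
        Root 26: left subtree has 1 node {5}, right has 0 { }.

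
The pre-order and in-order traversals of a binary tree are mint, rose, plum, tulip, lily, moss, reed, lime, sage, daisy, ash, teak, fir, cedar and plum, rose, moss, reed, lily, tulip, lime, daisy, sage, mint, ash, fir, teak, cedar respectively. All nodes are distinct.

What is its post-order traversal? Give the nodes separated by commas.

plum, reed, moss, lily, daisy, sage, lime, tulip, rose, fir, cedar, teak, ash, mint

The first element of pre-order is the root; it splits in-order into left and right subtrees.
Root mint: left subtree has 9 nodes {plum, rose, moss, reed, lily, tulip, lime, daisy, sage}, right has 4 {ash, fir, teak, cedar}.
  Root rose: left subtree has 1 node {plum}, right has 7 {moss, reed, lily, tulip, lime, daisy, sage}.
    Root tulip: left subtree has 3 nodes {moss, reed, lily}, right has 3 {lime, daisy, sage}.
      Root lily: left subtree has 2 nodes {moss, reed}, right has 0 { }.
        Root moss: left subtree has 0 nodes { }, right has 1 {reed}.
      Root lime: left subtree has 0 nodes { }, right has 2 {daisy, sage}.
        Root sage: left subtree has 1 node {daisy}, right has 0 { }.
  Root ash: left subtree has 0 nodes { }, right has 3 {fir, teak, cedar}.
    Root teak: left subtree has 1 node {fir}, right has 1 {cedar}.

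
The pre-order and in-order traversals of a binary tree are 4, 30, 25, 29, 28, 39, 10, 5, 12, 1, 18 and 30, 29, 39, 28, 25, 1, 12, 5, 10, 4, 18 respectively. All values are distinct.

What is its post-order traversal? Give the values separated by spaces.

39 28 29 1 12 5 10 25 30 18 4

The first element of pre-order is the root; it splits in-order into left and right subtrees.
Root 4: left subtree has 9 nodes {30, 29, 39, 28, 25, 1, 12, 5, 10}, right has 1 {18}.
  Root 30: left subtree has 0 nodes { }, right has 8 {29, 39, 28, 25, 1, 12, 5, 10}.
    Root 25: left subtree has 3 nodes {29, 39, 28}, right has 4 {1, 12, 5, 10}.
      Root 29: left subtree has 0 nodes { }, right has 2 {39, 28}.
        Root 28: left subtree has 1 node {39}, right has 0 { }.
      Root 10: left subtree has 3 nodes {1, 12, 5}, right has 0 { }.
        Root 5: left subtree has 2 nodes {1, 12}, right has 0 { }.
          Root 12: left subtree has 1 node {1}, right has 0 { }.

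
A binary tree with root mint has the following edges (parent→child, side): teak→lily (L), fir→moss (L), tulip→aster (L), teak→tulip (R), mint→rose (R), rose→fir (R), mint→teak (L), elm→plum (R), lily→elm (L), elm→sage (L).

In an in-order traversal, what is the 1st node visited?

sage

In-order visits the left subtree, then the node, then the right subtree.
At mint: go left to teak.
  At teak: go left to lily.
    At lily: go left to elm.
      At elm: go left to sage.
        sage is a leaf — visit sage.
      Visit elm.
      At elm: go right to plum.
        plum is a leaf — visit plum.
    Visit lily.
    At lily: no right child.
  Visit teak.
  At teak: go right to tulip.
    At tulip: go left to aster.
      aster is a leaf — visit aster.
    Visit tulip.
    At tulip: no right child.
Visit mint.
At mint: go right to rose.
  At rose: no left child.
  Visit rose.
  At rose: go right to fir.
    At fir: go left to moss.
      moss is a leaf — visit moss.
    Visit fir.
    At fir: no right child.
Full in-order sequence: sage, elm, plum, lily, teak, aster, tulip, mint, rose, moss, fir.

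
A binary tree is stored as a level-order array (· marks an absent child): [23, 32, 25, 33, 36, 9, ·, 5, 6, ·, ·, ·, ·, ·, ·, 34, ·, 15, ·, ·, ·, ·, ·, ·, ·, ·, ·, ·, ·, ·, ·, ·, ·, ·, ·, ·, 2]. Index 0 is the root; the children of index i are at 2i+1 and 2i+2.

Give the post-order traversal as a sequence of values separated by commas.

Post-order visits the left subtree, then the right subtree, then the node.
At 23: go left to 32.
  At 32: go left to 33.
    At 33: go left to 5.
      At 5: go left to 34.
        34 is a leaf — visit 34.
      At 5: no right child.
      Visit 5.
    At 33: go right to 6.
      At 6: go left to 15.
        At 15: no left child.
        At 15: go right to 2.
          2 is a leaf — visit 2.
        Visit 15.
      At 6: no right child.
      Visit 6.
    Visit 33.
  At 32: go right to 36.
    36 is a leaf — visit 36.
  Visit 32.
At 23: go right to 25.
  At 25: go left to 9.
    9 is a leaf — visit 9.
  At 25: no right child.
  Visit 25.
Visit 23.

34, 5, 2, 15, 6, 33, 36, 32, 9, 25, 23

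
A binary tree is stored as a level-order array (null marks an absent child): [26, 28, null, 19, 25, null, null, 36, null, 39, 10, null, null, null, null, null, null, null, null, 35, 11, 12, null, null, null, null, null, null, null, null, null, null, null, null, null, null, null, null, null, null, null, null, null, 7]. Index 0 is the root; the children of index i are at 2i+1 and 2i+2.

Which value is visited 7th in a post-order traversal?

Post-order visits the left subtree, then the right subtree, then the node.
At 26: go left to 28.
  At 28: go left to 19.
    At 19: go left to 36.
      36 is a leaf — visit 36.
    At 19: no right child.
    Visit 19.
  At 28: go right to 25.
    At 25: go left to 39.
      At 39: go left to 35.
        35 is a leaf — visit 35.
      At 39: go right to 11.
        11 is a leaf — visit 11.
      Visit 39.
    At 25: go right to 10.
      At 10: go left to 12.
        At 12: go left to 7.
          7 is a leaf — visit 7.
        At 12: no right child.
        Visit 12.
      At 10: no right child.
      Visit 10.
    Visit 25.
  Visit 28.
At 26: no right child.
Visit 26.
Full post-order sequence: 36, 19, 35, 11, 39, 7, 12, 10, 25, 28, 26.

12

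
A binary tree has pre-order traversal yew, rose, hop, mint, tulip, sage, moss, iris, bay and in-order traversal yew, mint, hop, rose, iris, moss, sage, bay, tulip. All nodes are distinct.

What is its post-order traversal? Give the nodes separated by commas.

mint, hop, iris, moss, bay, sage, tulip, rose, yew

The first element of pre-order is the root; it splits in-order into left and right subtrees.
Root yew: left subtree has 0 nodes { }, right has 8 {mint, hop, rose, iris, moss, sage, bay, tulip}.
  Root rose: left subtree has 2 nodes {mint, hop}, right has 5 {iris, moss, sage, bay, tulip}.
    Root hop: left subtree has 1 node {mint}, right has 0 { }.
    Root tulip: left subtree has 4 nodes {iris, moss, sage, bay}, right has 0 { }.
      Root sage: left subtree has 2 nodes {iris, moss}, right has 1 {bay}.
        Root moss: left subtree has 1 node {iris}, right has 0 { }.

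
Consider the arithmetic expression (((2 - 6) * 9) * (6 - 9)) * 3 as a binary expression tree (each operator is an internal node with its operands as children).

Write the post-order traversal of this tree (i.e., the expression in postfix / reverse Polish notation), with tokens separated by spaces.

Post-order on an expression tree gives postfix notation: for each operator, emit left operand, right operand, then the operator.

2 6 - 9 * 6 9 - * 3 *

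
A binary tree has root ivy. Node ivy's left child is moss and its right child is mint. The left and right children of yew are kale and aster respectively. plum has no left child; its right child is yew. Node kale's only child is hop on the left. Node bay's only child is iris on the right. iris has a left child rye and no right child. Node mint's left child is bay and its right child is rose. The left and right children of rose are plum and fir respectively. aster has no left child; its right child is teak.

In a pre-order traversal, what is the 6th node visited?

Pre-order visits the node, then its left subtree, then its right subtree.
Visit ivy.
At ivy: go left to moss.
  moss is a leaf — visit moss.
At ivy: go right to mint.
  Visit mint.
  At mint: go left to bay.
    Visit bay.
    At bay: no left child.
    At bay: go right to iris.
      Visit iris.
      At iris: go left to rye.
        rye is a leaf — visit rye.
      At iris: no right child.
  At mint: go right to rose.
    Visit rose.
    At rose: go left to plum.
      Visit plum.
      At plum: no left child.
      At plum: go right to yew.
        Visit yew.
        At yew: go left to kale.
          Visit kale.
          At kale: go left to hop.
            hop is a leaf — visit hop.
          At kale: no right child.
        At yew: go right to aster.
          Visit aster.
          At aster: no left child.
          At aster: go right to teak.
            teak is a leaf — visit teak.
    At rose: go right to fir.
      fir is a leaf — visit fir.
Full pre-order sequence: ivy, moss, mint, bay, iris, rye, rose, plum, yew, kale, hop, aster, teak, fir.

rye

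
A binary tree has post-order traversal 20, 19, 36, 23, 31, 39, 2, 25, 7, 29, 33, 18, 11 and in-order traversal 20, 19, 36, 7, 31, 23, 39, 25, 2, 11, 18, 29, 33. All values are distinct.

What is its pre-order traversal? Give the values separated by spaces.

The last element of post-order is the root; it splits in-order into left and right subtrees.
Root 11: left subtree has 9 nodes {20, 19, 36, 7, 31, 23, 39, 25, 2}, right has 3 {18, 29, 33}.
  Root 7: left subtree has 3 nodes {20, 19, 36}, right has 5 {31, 23, 39, 25, 2}.
    Root 36: left subtree has 2 nodes {20, 19}, right has 0 { }.
      Root 19: left subtree has 1 node {20}, right has 0 { }.
    Root 25: left subtree has 3 nodes {31, 23, 39}, right has 1 {2}.
      Root 39: left subtree has 2 nodes {31, 23}, right has 0 { }.
        Root 31: left subtree has 0 nodes { }, right has 1 {23}.
  Root 18: left subtree has 0 nodes { }, right has 2 {29, 33}.
    Root 33: left subtree has 1 node {29}, right has 0 { }.

11 7 36 19 20 25 39 31 23 2 18 33 29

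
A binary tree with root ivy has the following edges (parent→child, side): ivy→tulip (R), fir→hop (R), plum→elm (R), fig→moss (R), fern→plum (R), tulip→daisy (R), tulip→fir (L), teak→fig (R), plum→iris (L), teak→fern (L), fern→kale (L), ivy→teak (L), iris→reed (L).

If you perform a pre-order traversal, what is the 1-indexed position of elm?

Pre-order visits the node, then its left subtree, then its right subtree.
Visit ivy.
At ivy: go left to teak.
  Visit teak.
  At teak: go left to fern.
    Visit fern.
    At fern: go left to kale.
      kale is a leaf — visit kale.
    At fern: go right to plum.
      Visit plum.
      At plum: go left to iris.
        Visit iris.
        At iris: go left to reed.
          reed is a leaf — visit reed.
        At iris: no right child.
      At plum: go right to elm.
        elm is a leaf — visit elm.
  At teak: go right to fig.
    Visit fig.
    At fig: no left child.
    At fig: go right to moss.
      moss is a leaf — visit moss.
At ivy: go right to tulip.
  Visit tulip.
  At tulip: go left to fir.
    Visit fir.
    At fir: no left child.
    At fir: go right to hop.
      hop is a leaf — visit hop.
  At tulip: go right to daisy.
    daisy is a leaf — visit daisy.
Full pre-order sequence: ivy, teak, fern, kale, plum, iris, reed, elm, fig, moss, tulip, fir, hop, daisy.

8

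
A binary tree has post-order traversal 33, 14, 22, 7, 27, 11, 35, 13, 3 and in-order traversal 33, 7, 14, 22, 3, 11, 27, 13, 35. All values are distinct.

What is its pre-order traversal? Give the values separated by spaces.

The last element of post-order is the root; it splits in-order into left and right subtrees.
Root 3: left subtree has 4 nodes {33, 7, 14, 22}, right has 4 {11, 27, 13, 35}.
  Root 7: left subtree has 1 node {33}, right has 2 {14, 22}.
    Root 22: left subtree has 1 node {14}, right has 0 { }.
  Root 13: left subtree has 2 nodes {11, 27}, right has 1 {35}.
    Root 11: left subtree has 0 nodes { }, right has 1 {27}.

3 7 33 22 14 13 11 27 35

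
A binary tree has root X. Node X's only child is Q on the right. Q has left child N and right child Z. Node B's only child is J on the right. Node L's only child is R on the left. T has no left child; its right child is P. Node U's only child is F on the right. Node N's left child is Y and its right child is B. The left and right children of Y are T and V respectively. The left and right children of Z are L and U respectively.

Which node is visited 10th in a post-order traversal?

F

Post-order visits the left subtree, then the right subtree, then the node.
At X: no left child.
At X: go right to Q.
  At Q: go left to N.
    At N: go left to Y.
      At Y: go left to T.
        At T: no left child.
        At T: go right to P.
          P is a leaf — visit P.
        Visit T.
      At Y: go right to V.
        V is a leaf — visit V.
      Visit Y.
    At N: go right to B.
      At B: no left child.
      At B: go right to J.
        J is a leaf — visit J.
      Visit B.
    Visit N.
  At Q: go right to Z.
    At Z: go left to L.
      At L: go left to R.
        R is a leaf — visit R.
      At L: no right child.
      Visit L.
    At Z: go right to U.
      At U: no left child.
      At U: go right to F.
        F is a leaf — visit F.
      Visit U.
    Visit Z.
  Visit Q.
Visit X.
Full post-order sequence: P, T, V, Y, J, B, N, R, L, F, U, Z, Q, X.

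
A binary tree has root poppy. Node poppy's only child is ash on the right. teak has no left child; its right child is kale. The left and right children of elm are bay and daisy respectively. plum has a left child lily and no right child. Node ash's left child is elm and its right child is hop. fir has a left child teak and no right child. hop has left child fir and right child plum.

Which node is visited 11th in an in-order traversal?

plum

In-order visits the left subtree, then the node, then the right subtree.
At poppy: no left child.
Visit poppy.
At poppy: go right to ash.
  At ash: go left to elm.
    At elm: go left to bay.
      bay is a leaf — visit bay.
    Visit elm.
    At elm: go right to daisy.
      daisy is a leaf — visit daisy.
  Visit ash.
  At ash: go right to hop.
    At hop: go left to fir.
      At fir: go left to teak.
        At teak: no left child.
        Visit teak.
        At teak: go right to kale.
          kale is a leaf — visit kale.
      Visit fir.
      At fir: no right child.
    Visit hop.
    At hop: go right to plum.
      At plum: go left to lily.
        lily is a leaf — visit lily.
      Visit plum.
      At plum: no right child.
Full in-order sequence: poppy, bay, elm, daisy, ash, teak, kale, fir, hop, lily, plum.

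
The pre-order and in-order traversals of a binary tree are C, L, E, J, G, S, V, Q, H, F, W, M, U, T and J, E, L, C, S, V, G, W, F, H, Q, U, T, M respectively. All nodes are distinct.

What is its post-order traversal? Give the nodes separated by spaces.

J E L V S W F H T U M Q G C

The first element of pre-order is the root; it splits in-order into left and right subtrees.
Root C: left subtree has 3 nodes {J, E, L}, right has 10 {S, V, G, W, F, H, Q, U, T, M}.
  Root L: left subtree has 2 nodes {J, E}, right has 0 { }.
    Root E: left subtree has 1 node {J}, right has 0 { }.
  Root G: left subtree has 2 nodes {S, V}, right has 7 {W, F, H, Q, U, T, M}.
    Root S: left subtree has 0 nodes { }, right has 1 {V}.
    Root Q: left subtree has 3 nodes {W, F, H}, right has 3 {U, T, M}.
      Root H: left subtree has 2 nodes {W, F}, right has 0 { }.
        Root F: left subtree has 1 node {W}, right has 0 { }.
      Root M: left subtree has 2 nodes {U, T}, right has 0 { }.
        Root U: left subtree has 0 nodes { }, right has 1 {T}.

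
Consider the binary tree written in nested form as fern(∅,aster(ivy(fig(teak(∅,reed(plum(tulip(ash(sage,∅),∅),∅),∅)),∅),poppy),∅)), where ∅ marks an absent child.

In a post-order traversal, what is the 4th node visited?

plum

Post-order visits the left subtree, then the right subtree, then the node.
At fern: no left child.
At fern: go right to aster.
  At aster: go left to ivy.
    At ivy: go left to fig.
      At fig: go left to teak.
        At teak: no left child.
        At teak: go right to reed.
          At reed: go left to plum.
            At plum: go left to tulip.
              At tulip: go left to ash.
                At ash: go left to sage.
                  sage is a leaf — visit sage.
                At ash: no right child.
                Visit ash.
              At tulip: no right child.
              Visit tulip.
            At plum: no right child.
            Visit plum.
          At reed: no right child.
          Visit reed.
        Visit teak.
      At fig: no right child.
      Visit fig.
    At ivy: go right to poppy.
      poppy is a leaf — visit poppy.
    Visit ivy.
  At aster: no right child.
  Visit aster.
Visit fern.
Full post-order sequence: sage, ash, tulip, plum, reed, teak, fig, poppy, ivy, aster, fern.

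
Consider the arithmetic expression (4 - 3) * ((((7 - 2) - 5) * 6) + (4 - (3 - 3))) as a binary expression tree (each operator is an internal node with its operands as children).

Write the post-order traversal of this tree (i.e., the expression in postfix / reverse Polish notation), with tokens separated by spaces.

Post-order on an expression tree gives postfix notation: for each operator, emit left operand, right operand, then the operator.

4 3 - 7 2 - 5 - 6 * 4 3 3 - - + *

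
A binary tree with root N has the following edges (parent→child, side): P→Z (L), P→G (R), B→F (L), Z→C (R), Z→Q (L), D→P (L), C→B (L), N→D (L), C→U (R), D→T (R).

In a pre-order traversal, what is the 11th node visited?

Pre-order visits the node, then its left subtree, then its right subtree.
Visit N.
At N: go left to D.
  Visit D.
  At D: go left to P.
    Visit P.
    At P: go left to Z.
      Visit Z.
      At Z: go left to Q.
        Q is a leaf — visit Q.
      At Z: go right to C.
        Visit C.
        At C: go left to B.
          Visit B.
          At B: go left to F.
            F is a leaf — visit F.
          At B: no right child.
        At C: go right to U.
          U is a leaf — visit U.
    At P: go right to G.
      G is a leaf — visit G.
  At D: go right to T.
    T is a leaf — visit T.
At N: no right child.
Full pre-order sequence: N, D, P, Z, Q, C, B, F, U, G, T.

T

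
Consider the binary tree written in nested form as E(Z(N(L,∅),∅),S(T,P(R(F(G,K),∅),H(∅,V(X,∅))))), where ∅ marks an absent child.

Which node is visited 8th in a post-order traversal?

Post-order visits the left subtree, then the right subtree, then the node.
At E: go left to Z.
  At Z: go left to N.
    At N: go left to L.
      L is a leaf — visit L.
    At N: no right child.
    Visit N.
  At Z: no right child.
  Visit Z.
At E: go right to S.
  At S: go left to T.
    T is a leaf — visit T.
  At S: go right to P.
    At P: go left to R.
      At R: go left to F.
        At F: go left to G.
          G is a leaf — visit G.
        At F: go right to K.
          K is a leaf — visit K.
        Visit F.
      At R: no right child.
      Visit R.
    At P: go right to H.
      At H: no left child.
      At H: go right to V.
        At V: go left to X.
          X is a leaf — visit X.
        At V: no right child.
        Visit V.
      Visit H.
    Visit P.
  Visit S.
Visit E.
Full post-order sequence: L, N, Z, T, G, K, F, R, X, V, H, P, S, E.

R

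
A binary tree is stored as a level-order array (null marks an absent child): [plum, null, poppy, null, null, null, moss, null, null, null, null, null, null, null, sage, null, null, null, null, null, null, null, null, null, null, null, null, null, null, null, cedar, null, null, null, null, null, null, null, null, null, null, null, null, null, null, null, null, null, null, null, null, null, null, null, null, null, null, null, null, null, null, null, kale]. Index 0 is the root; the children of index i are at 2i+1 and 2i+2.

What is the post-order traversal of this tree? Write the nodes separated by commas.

Post-order visits the left subtree, then the right subtree, then the node.
At plum: no left child.
At plum: go right to poppy.
  At poppy: no left child.
  At poppy: go right to moss.
    At moss: no left child.
    At moss: go right to sage.
      At sage: no left child.
      At sage: go right to cedar.
        At cedar: no left child.
        At cedar: go right to kale.
          kale is a leaf — visit kale.
        Visit cedar.
      Visit sage.
    Visit moss.
  Visit poppy.
Visit plum.

kale, cedar, sage, moss, poppy, plum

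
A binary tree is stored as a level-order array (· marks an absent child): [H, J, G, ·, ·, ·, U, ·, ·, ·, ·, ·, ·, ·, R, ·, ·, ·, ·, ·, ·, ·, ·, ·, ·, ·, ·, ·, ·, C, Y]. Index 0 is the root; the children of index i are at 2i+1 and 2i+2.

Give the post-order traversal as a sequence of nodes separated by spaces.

J C Y R U G H

Post-order visits the left subtree, then the right subtree, then the node.
At H: go left to J.
  J is a leaf — visit J.
At H: go right to G.
  At G: no left child.
  At G: go right to U.
    At U: no left child.
    At U: go right to R.
      At R: go left to C.
        C is a leaf — visit C.
      At R: go right to Y.
        Y is a leaf — visit Y.
      Visit R.
    Visit U.
  Visit G.
Visit H.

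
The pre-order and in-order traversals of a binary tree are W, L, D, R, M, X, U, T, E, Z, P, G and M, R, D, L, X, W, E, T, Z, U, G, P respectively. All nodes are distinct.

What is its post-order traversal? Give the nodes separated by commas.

The first element of pre-order is the root; it splits in-order into left and right subtrees.
Root W: left subtree has 5 nodes {M, R, D, L, X}, right has 6 {E, T, Z, U, G, P}.
  Root L: left subtree has 3 nodes {M, R, D}, right has 1 {X}.
    Root D: left subtree has 2 nodes {M, R}, right has 0 { }.
      Root R: left subtree has 1 node {M}, right has 0 { }.
  Root U: left subtree has 3 nodes {E, T, Z}, right has 2 {G, P}.
    Root T: left subtree has 1 node {E}, right has 1 {Z}.
    Root P: left subtree has 1 node {G}, right has 0 { }.

M, R, D, X, L, E, Z, T, G, P, U, W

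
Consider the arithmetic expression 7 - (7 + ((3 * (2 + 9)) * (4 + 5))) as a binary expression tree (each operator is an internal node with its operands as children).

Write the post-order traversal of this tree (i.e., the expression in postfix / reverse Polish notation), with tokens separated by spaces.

7 7 3 2 9 + * 4 5 + * + -

Post-order on an expression tree gives postfix notation: for each operator, emit left operand, right operand, then the operator.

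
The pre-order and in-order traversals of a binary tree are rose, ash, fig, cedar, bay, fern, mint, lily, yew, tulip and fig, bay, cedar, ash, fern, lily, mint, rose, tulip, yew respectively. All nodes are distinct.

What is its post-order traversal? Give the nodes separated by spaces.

The first element of pre-order is the root; it splits in-order into left and right subtrees.
Root rose: left subtree has 7 nodes {fig, bay, cedar, ash, fern, lily, mint}, right has 2 {tulip, yew}.
  Root ash: left subtree has 3 nodes {fig, bay, cedar}, right has 3 {fern, lily, mint}.
    Root fig: left subtree has 0 nodes { }, right has 2 {bay, cedar}.
      Root cedar: left subtree has 1 node {bay}, right has 0 { }.
    Root fern: left subtree has 0 nodes { }, right has 2 {lily, mint}.
      Root mint: left subtree has 1 node {lily}, right has 0 { }.
  Root yew: left subtree has 1 node {tulip}, right has 0 { }.

bay cedar fig lily mint fern ash tulip yew rose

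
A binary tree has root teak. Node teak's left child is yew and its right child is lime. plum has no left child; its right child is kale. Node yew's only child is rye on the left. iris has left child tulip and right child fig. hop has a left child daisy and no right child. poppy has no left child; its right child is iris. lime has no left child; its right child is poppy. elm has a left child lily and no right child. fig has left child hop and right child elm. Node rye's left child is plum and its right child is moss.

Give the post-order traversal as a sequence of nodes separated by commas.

Post-order visits the left subtree, then the right subtree, then the node.
At teak: go left to yew.
  At yew: go left to rye.
    At rye: go left to plum.
      At plum: no left child.
      At plum: go right to kale.
        kale is a leaf — visit kale.
      Visit plum.
    At rye: go right to moss.
      moss is a leaf — visit moss.
    Visit rye.
  At yew: no right child.
  Visit yew.
At teak: go right to lime.
  At lime: no left child.
  At lime: go right to poppy.
    At poppy: no left child.
    At poppy: go right to iris.
      At iris: go left to tulip.
        tulip is a leaf — visit tulip.
      At iris: go right to fig.
        At fig: go left to hop.
          At hop: go left to daisy.
            daisy is a leaf — visit daisy.
          At hop: no right child.
          Visit hop.
        At fig: go right to elm.
          At elm: go left to lily.
            lily is a leaf — visit lily.
          At elm: no right child.
          Visit elm.
        Visit fig.
      Visit iris.
    Visit poppy.
  Visit lime.
Visit teak.

kale, plum, moss, rye, yew, tulip, daisy, hop, lily, elm, fig, iris, poppy, lime, teak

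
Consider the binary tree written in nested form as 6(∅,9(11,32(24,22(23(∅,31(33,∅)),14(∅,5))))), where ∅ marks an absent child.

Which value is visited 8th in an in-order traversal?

In-order visits the left subtree, then the node, then the right subtree.
At 6: no left child.
Visit 6.
At 6: go right to 9.
  At 9: go left to 11.
    11 is a leaf — visit 11.
  Visit 9.
  At 9: go right to 32.
    At 32: go left to 24.
      24 is a leaf — visit 24.
    Visit 32.
    At 32: go right to 22.
      At 22: go left to 23.
        At 23: no left child.
        Visit 23.
        At 23: go right to 31.
          At 31: go left to 33.
            33 is a leaf — visit 33.
          Visit 31.
          At 31: no right child.
      Visit 22.
      At 22: go right to 14.
        At 14: no left child.
        Visit 14.
        At 14: go right to 5.
          5 is a leaf — visit 5.
Full in-order sequence: 6, 11, 9, 24, 32, 23, 33, 31, 22, 14, 5.

31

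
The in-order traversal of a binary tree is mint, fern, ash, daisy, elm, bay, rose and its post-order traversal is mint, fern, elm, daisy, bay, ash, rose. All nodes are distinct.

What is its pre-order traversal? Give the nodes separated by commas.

The last element of post-order is the root; it splits in-order into left and right subtrees.
Root rose: left subtree has 6 nodes {mint, fern, ash, daisy, elm, bay}, right has 0 { }.
  Root ash: left subtree has 2 nodes {mint, fern}, right has 3 {daisy, elm, bay}.
    Root fern: left subtree has 1 node {mint}, right has 0 { }.
    Root bay: left subtree has 2 nodes {daisy, elm}, right has 0 { }.
      Root daisy: left subtree has 0 nodes { }, right has 1 {elm}.

rose, ash, fern, mint, bay, daisy, elm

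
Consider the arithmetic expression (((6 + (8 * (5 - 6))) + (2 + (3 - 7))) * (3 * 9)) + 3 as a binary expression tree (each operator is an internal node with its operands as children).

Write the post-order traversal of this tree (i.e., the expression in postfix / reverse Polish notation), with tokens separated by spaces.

6 8 5 6 - * + 2 3 7 - + + 3 9 * * 3 +

Post-order on an expression tree gives postfix notation: for each operator, emit left operand, right operand, then the operator.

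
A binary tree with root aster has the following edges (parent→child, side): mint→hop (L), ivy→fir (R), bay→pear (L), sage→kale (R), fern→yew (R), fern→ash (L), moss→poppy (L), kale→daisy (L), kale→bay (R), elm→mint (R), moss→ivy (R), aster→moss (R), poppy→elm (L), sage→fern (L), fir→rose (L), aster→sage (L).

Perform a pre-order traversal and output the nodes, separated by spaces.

aster sage fern ash yew kale daisy bay pear moss poppy elm mint hop ivy fir rose

Pre-order visits the node, then its left subtree, then its right subtree.
Visit aster.
At aster: go left to sage.
  Visit sage.
  At sage: go left to fern.
    Visit fern.
    At fern: go left to ash.
      ash is a leaf — visit ash.
    At fern: go right to yew.
      yew is a leaf — visit yew.
  At sage: go right to kale.
    Visit kale.
    At kale: go left to daisy.
      daisy is a leaf — visit daisy.
    At kale: go right to bay.
      Visit bay.
      At bay: go left to pear.
        pear is a leaf — visit pear.
      At bay: no right child.
At aster: go right to moss.
  Visit moss.
  At moss: go left to poppy.
    Visit poppy.
    At poppy: go left to elm.
      Visit elm.
      At elm: no left child.
      At elm: go right to mint.
        Visit mint.
        At mint: go left to hop.
          hop is a leaf — visit hop.
        At mint: no right child.
    At poppy: no right child.
  At moss: go right to ivy.
    Visit ivy.
    At ivy: no left child.
    At ivy: go right to fir.
      Visit fir.
      At fir: go left to rose.
        rose is a leaf — visit rose.
      At fir: no right child.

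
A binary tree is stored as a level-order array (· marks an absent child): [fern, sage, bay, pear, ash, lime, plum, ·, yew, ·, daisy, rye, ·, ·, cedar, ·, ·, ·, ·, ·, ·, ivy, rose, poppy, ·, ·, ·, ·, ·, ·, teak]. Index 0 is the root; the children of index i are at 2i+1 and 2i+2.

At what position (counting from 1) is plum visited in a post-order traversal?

Post-order visits the left subtree, then the right subtree, then the node.
At fern: go left to sage.
  At sage: go left to pear.
    At pear: no left child.
    At pear: go right to yew.
      yew is a leaf — visit yew.
    Visit pear.
  At sage: go right to ash.
    At ash: no left child.
    At ash: go right to daisy.
      At daisy: go left to ivy.
        ivy is a leaf — visit ivy.
      At daisy: go right to rose.
        rose is a leaf — visit rose.
      Visit daisy.
    Visit ash.
  Visit sage.
At fern: go right to bay.
  At bay: go left to lime.
    At lime: go left to rye.
      At rye: go left to poppy.
        poppy is a leaf — visit poppy.
      At rye: no right child.
      Visit rye.
    At lime: no right child.
    Visit lime.
  At bay: go right to plum.
    At plum: no left child.
    At plum: go right to cedar.
      At cedar: no left child.
      At cedar: go right to teak.
        teak is a leaf — visit teak.
      Visit cedar.
    Visit plum.
  Visit bay.
Visit fern.
Full post-order sequence: yew, pear, ivy, rose, daisy, ash, sage, poppy, rye, lime, teak, cedar, plum, bay, fern.

13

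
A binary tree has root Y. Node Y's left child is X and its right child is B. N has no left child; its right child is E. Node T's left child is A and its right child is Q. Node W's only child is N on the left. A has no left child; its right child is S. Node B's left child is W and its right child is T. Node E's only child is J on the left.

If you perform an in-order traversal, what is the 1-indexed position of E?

In-order visits the left subtree, then the node, then the right subtree.
At Y: go left to X.
  X is a leaf — visit X.
Visit Y.
At Y: go right to B.
  At B: go left to W.
    At W: go left to N.
      At N: no left child.
      Visit N.
      At N: go right to E.
        At E: go left to J.
          J is a leaf — visit J.
        Visit E.
        At E: no right child.
    Visit W.
    At W: no right child.
  Visit B.
  At B: go right to T.
    At T: go left to A.
      At A: no left child.
      Visit A.
      At A: go right to S.
        S is a leaf — visit S.
    Visit T.
    At T: go right to Q.
      Q is a leaf — visit Q.
Full in-order sequence: X, Y, N, J, E, W, B, A, S, T, Q.

5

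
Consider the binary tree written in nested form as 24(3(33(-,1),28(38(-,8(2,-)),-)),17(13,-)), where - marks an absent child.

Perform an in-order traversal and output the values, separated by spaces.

33 1 3 38 2 8 28 24 13 17

In-order visits the left subtree, then the node, then the right subtree.
At 24: go left to 3.
  At 3: go left to 33.
    At 33: no left child.
    Visit 33.
    At 33: go right to 1.
      1 is a leaf — visit 1.
  Visit 3.
  At 3: go right to 28.
    At 28: go left to 38.
      At 38: no left child.
      Visit 38.
      At 38: go right to 8.
        At 8: go left to 2.
          2 is a leaf — visit 2.
        Visit 8.
        At 8: no right child.
    Visit 28.
    At 28: no right child.
Visit 24.
At 24: go right to 17.
  At 17: go left to 13.
    13 is a leaf — visit 13.
  Visit 17.
  At 17: no right child.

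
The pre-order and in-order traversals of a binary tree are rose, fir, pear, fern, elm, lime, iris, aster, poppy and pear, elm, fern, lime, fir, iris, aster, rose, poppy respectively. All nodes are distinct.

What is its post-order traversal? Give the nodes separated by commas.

The first element of pre-order is the root; it splits in-order into left and right subtrees.
Root rose: left subtree has 7 nodes {pear, elm, fern, lime, fir, iris, aster}, right has 1 {poppy}.
  Root fir: left subtree has 4 nodes {pear, elm, fern, lime}, right has 2 {iris, aster}.
    Root pear: left subtree has 0 nodes { }, right has 3 {elm, fern, lime}.
      Root fern: left subtree has 1 node {elm}, right has 1 {lime}.
    Root iris: left subtree has 0 nodes { }, right has 1 {aster}.

elm, lime, fern, pear, aster, iris, fir, poppy, rose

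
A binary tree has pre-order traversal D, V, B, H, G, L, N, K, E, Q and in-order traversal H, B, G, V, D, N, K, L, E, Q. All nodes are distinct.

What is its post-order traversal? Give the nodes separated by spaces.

H G B V K N Q E L D

The first element of pre-order is the root; it splits in-order into left and right subtrees.
Root D: left subtree has 4 nodes {H, B, G, V}, right has 5 {N, K, L, E, Q}.
  Root V: left subtree has 3 nodes {H, B, G}, right has 0 { }.
    Root B: left subtree has 1 node {H}, right has 1 {G}.
  Root L: left subtree has 2 nodes {N, K}, right has 2 {E, Q}.
    Root N: left subtree has 0 nodes { }, right has 1 {K}.
    Root E: left subtree has 0 nodes { }, right has 1 {Q}.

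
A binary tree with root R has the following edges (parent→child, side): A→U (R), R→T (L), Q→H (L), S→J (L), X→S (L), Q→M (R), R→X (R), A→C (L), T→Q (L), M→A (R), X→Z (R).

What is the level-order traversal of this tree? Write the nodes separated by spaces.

R T X Q S Z H M J A C U

Level-order visits nodes level by level from the root, left to right within each level.
Level 0: R
Level 1: T, X
Level 2: Q, S, Z
Level 3: H, M, J
Level 4: A
Level 5: C, U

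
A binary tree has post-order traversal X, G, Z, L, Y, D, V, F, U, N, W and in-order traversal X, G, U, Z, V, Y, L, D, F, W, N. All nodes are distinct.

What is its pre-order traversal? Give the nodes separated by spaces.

W U G X F V Z D Y L N

The last element of post-order is the root; it splits in-order into left and right subtrees.
Root W: left subtree has 9 nodes {X, G, U, Z, V, Y, L, D, F}, right has 1 {N}.
  Root U: left subtree has 2 nodes {X, G}, right has 6 {Z, V, Y, L, D, F}.
    Root G: left subtree has 1 node {X}, right has 0 { }.
    Root F: left subtree has 5 nodes {Z, V, Y, L, D}, right has 0 { }.
      Root V: left subtree has 1 node {Z}, right has 3 {Y, L, D}.
        Root D: left subtree has 2 nodes {Y, L}, right has 0 { }.
          Root Y: left subtree has 0 nodes { }, right has 1 {L}.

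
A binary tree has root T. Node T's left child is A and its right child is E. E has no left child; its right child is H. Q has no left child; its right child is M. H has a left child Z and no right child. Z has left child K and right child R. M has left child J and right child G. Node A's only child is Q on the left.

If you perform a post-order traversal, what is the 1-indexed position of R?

7

Post-order visits the left subtree, then the right subtree, then the node.
At T: go left to A.
  At A: go left to Q.
    At Q: no left child.
    At Q: go right to M.
      At M: go left to J.
        J is a leaf — visit J.
      At M: go right to G.
        G is a leaf — visit G.
      Visit M.
    Visit Q.
  At A: no right child.
  Visit A.
At T: go right to E.
  At E: no left child.
  At E: go right to H.
    At H: go left to Z.
      At Z: go left to K.
        K is a leaf — visit K.
      At Z: go right to R.
        R is a leaf — visit R.
      Visit Z.
    At H: no right child.
    Visit H.
  Visit E.
Visit T.
Full post-order sequence: J, G, M, Q, A, K, R, Z, H, E, T.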